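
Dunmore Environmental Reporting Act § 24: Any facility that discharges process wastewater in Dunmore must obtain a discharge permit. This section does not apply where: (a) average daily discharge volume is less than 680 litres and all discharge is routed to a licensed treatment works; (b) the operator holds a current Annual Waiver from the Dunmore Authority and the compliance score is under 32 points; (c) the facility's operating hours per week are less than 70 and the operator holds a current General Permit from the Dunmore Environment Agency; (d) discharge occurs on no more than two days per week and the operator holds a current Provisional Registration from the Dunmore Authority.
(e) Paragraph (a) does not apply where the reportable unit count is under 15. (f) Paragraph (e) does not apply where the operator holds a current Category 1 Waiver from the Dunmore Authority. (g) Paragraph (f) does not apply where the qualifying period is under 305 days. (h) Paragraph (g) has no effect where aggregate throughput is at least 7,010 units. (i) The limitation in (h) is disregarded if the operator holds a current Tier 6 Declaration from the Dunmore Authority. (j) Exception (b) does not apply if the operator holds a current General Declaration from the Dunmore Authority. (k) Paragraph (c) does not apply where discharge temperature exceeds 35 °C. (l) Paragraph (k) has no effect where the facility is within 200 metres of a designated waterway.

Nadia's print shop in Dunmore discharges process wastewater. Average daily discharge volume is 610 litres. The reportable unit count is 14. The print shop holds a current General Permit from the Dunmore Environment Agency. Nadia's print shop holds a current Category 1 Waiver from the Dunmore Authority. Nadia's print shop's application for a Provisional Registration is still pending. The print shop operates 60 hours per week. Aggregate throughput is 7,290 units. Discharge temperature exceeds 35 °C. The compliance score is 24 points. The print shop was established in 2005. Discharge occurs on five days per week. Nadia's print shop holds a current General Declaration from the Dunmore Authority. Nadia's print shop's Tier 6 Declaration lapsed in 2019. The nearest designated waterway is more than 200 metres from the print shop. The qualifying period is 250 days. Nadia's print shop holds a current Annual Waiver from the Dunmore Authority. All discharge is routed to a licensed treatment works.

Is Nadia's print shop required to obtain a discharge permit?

Exception (a)'s conditions are all satisfied: average daily discharge volume is 610 litres, less than the 680 litres limit; discharge is routed to a licensed treatment works. As to paragraphs (e)–(i): (e) applies (the reportable unit count is 14, under the 15 limit), but is set aside by (f): (f) is triggered — a current Category 1 Waiver is held. (g) would limit (f) — the qualifying period is 250 days, under the 305 days limit — but (h) sets (g) aside: (h) is triggered — aggregate throughput is 7,290 units, meeting the 7,010 units threshold. (i), which would lift (h), is not triggered — there is no Tier 6 Declaration in force. Exception (a) stands.
All of (b)'s requirements are met (a current Annual Waiver is held; the compliance score is 24 points, under the 32 points limit). Turning to paragraph (j): (j) operates against (b): a current General Declaration is held. So (b) is unavailable.
Exception (c): the facility's operating hours per week are 60, less than the 70 limit; a current General Permit is held — every condition holds. But applying paragraphs (k)–(l): (k) operates against (c): discharge temperature exceeds 35 °C. (l) is not engaged (the print shop is more than 200 m from any designated waterway), so (k) stands. Exception (c) does not apply.
Exception (d) fails — discharge occurs on five days per week.

No — exception (a) applies; Nadia's print shop is not required to obtain a discharge permit.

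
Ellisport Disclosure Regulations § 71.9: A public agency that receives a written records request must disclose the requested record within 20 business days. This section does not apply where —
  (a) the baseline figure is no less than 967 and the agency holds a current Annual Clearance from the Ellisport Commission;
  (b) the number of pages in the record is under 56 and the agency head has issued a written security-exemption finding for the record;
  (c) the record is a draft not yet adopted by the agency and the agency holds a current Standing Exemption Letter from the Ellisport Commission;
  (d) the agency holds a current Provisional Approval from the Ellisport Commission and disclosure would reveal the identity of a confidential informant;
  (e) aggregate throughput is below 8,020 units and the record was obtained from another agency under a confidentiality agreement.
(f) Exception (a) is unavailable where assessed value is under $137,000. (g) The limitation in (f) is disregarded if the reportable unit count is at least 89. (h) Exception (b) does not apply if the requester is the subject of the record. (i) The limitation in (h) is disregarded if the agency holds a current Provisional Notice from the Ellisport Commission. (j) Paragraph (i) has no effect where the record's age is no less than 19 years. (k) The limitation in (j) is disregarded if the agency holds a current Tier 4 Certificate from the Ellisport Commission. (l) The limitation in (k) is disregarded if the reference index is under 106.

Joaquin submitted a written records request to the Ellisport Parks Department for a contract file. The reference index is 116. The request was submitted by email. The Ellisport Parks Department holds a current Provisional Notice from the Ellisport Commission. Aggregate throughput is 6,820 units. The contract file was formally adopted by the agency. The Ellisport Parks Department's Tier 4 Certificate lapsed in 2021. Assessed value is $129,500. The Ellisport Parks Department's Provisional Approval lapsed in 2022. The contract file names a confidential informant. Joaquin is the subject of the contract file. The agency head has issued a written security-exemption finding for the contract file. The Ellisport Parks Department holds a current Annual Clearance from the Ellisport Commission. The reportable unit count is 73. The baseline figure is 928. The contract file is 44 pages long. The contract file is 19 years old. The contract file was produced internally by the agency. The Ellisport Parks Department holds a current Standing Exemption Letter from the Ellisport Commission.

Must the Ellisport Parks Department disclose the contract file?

Exception (a) does not apply: the baseline figure is 928, short of 967.
Exception (b)'s conditions are all satisfied: the number of pages in the record is 44, under the 56 limit; a written security-exemption finding has been issued. However, paragraphs (h)–(l) must be considered: (h) is triggered — Joaquin is the subject of the contract file. (i) would limit (h) — a current Provisional Notice is held — but (j) sets (i) aside: (j) is engaged — the record's age is 19 years, meeting the 19 years threshold. (k) is not engaged (there is no Tier 4 Certificate in force), so (j) stands. (b) is therefore removed.
Exception (c) fails — the contract file has been formally adopted.
Exception (d) requires that the agency holds a current Provisional Approval from the Ellisport Commission; but no current Provisional Approval is held, so (d) is unavailable.
Exception (e) does not apply: the contract file was produced internally.
Every exception is unavailable, so the rule governs.

Yes — the Ellisport Parks Department must disclose the contract file.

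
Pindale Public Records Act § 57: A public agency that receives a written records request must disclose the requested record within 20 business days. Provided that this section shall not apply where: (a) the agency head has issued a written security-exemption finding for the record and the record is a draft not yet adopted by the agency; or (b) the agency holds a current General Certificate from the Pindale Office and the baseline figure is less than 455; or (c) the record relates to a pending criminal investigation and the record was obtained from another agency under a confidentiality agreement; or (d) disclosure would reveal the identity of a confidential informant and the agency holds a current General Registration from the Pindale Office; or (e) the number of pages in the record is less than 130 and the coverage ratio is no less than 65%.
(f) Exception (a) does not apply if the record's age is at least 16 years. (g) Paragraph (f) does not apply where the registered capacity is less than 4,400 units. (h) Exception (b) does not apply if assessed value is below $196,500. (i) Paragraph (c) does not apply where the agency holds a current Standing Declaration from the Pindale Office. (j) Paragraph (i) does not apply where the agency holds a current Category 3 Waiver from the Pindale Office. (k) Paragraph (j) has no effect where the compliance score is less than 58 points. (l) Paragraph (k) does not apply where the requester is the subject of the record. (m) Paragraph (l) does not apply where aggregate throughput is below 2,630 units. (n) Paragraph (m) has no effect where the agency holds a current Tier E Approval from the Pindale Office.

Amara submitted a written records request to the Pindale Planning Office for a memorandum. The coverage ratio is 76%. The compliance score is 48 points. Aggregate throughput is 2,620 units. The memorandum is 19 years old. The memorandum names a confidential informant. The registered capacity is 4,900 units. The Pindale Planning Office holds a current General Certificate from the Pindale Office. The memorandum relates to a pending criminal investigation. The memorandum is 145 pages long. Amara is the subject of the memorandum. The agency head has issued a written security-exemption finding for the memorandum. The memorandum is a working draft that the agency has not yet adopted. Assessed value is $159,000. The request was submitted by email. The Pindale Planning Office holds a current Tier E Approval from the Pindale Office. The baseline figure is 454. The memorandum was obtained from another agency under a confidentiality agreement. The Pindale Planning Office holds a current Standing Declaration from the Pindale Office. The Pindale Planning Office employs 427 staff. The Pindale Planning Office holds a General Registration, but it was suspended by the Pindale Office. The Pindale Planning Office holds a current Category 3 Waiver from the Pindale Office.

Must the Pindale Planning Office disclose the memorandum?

All of (a)'s requirements are met (a written security-exemption finding has been issued; the memorandum is an unadopted draft). But: (f) operates against (a): the record's age is 19 years, meeting the 16 years threshold. (g) is not engaged (the registered capacity is 4,900 units, not less than 4,400 units), so (f) stands. Exception (a) does not apply.
Exception (b): a current General Certificate is held; the baseline figure is 454, less than the 455 limit — every condition holds. But applying paragraph (h): (h) operates against (b): assessed value is $159,000, below the $196,500 limit. (b) is therefore removed.
Exception (c) is satisfied on its face — the memorandum relates to a pending investigation; the memorandum was obtained under a confidentiality agreement. Applying paragraphs (i)–(n): (i) applies (a current Standing Declaration is held), but is overridden by (j): (j) operates — a current Category 3 Waiver is held. (k) would limit (j) — the compliance score is 48 points, less than the 58 points limit — but (l) sets (k) aside: (l) operates — Amara is the subject of the memorandum. (m) is triggered (aggregate throughput is 2,620 units, below the 2,630 units limit), but yields to (n): (n) operates — a current Tier E Approval is held. So (c) applies.
Exception (d) fails — no current General Registration is held.
Exception (e) requires that the number of pages in the record is less than 130; but the number of pages in the record is 145, not less than 130, so (e) is unavailable.

No — exception (c) applies; the Pindale Planning Office is not required to disclose the memorandum.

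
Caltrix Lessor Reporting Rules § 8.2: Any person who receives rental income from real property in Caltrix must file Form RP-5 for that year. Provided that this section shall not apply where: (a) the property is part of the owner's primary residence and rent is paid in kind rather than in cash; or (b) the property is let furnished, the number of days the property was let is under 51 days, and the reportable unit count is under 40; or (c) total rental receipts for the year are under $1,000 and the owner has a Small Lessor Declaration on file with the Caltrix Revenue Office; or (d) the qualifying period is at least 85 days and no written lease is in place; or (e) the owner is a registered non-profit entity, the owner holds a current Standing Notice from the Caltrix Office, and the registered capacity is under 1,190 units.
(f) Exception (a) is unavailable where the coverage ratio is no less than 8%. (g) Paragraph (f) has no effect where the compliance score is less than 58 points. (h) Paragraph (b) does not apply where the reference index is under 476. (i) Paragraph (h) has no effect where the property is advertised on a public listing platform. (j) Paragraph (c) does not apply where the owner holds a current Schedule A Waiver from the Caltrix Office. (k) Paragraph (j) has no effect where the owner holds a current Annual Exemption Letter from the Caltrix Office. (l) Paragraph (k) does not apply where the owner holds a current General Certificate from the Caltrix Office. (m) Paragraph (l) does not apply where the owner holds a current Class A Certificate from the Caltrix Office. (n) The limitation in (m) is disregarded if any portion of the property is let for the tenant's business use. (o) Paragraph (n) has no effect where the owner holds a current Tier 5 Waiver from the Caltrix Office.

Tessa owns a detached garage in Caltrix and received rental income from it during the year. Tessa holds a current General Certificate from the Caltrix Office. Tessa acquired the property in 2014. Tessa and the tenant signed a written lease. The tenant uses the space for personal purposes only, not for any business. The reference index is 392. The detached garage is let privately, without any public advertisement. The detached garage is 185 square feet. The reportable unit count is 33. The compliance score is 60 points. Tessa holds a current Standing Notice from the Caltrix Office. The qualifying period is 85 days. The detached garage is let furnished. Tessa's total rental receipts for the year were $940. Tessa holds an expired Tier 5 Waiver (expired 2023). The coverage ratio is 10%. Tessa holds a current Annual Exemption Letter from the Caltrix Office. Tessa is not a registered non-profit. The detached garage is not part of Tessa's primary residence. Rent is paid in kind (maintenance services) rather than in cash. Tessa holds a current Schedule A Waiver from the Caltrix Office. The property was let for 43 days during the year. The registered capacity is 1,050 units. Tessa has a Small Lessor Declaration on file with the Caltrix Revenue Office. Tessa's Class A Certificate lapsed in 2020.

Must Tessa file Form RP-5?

Yes — Tessa must file Form RP-5.

Exception (a) fails — the detached garage is not part of the primary residence.
Exception (b): the property is let furnished; the number of days the property was let is 43 days, under the 51 days limit; the reportable unit count is 33, under the 40 limit — every condition holds. But applying paragraphs (h)–(i): (h) operates against (b): the reference index is 392, under the 476 limit. (i), which would lift (h), is not engaged — the property is let privately without advertisement. (b) is therefore removed.
Exception (c) is satisfied on its face — total rental receipts for the year are $940, under the $1,000 limit; a Small Lessor Declaration is on file. But: (j) operates against (c): a current Schedule A Waiver is held. (k) would limit (j) — a current Annual Exemption Letter is held — but (l) sets (k) aside: (l) operates against (k): a current General Certificate is held. (m) is not engaged (there is no Class A Certificate in force), so (l) stands. So (c) is unavailable.
Exception (d) fails — a written lease is in place.
Exception (e) requires that the owner is a registered non-profit entity; but Tessa is not a registered non-profit, so (e) is unavailable.
None of the exceptions is available; § 8.2 applies in full.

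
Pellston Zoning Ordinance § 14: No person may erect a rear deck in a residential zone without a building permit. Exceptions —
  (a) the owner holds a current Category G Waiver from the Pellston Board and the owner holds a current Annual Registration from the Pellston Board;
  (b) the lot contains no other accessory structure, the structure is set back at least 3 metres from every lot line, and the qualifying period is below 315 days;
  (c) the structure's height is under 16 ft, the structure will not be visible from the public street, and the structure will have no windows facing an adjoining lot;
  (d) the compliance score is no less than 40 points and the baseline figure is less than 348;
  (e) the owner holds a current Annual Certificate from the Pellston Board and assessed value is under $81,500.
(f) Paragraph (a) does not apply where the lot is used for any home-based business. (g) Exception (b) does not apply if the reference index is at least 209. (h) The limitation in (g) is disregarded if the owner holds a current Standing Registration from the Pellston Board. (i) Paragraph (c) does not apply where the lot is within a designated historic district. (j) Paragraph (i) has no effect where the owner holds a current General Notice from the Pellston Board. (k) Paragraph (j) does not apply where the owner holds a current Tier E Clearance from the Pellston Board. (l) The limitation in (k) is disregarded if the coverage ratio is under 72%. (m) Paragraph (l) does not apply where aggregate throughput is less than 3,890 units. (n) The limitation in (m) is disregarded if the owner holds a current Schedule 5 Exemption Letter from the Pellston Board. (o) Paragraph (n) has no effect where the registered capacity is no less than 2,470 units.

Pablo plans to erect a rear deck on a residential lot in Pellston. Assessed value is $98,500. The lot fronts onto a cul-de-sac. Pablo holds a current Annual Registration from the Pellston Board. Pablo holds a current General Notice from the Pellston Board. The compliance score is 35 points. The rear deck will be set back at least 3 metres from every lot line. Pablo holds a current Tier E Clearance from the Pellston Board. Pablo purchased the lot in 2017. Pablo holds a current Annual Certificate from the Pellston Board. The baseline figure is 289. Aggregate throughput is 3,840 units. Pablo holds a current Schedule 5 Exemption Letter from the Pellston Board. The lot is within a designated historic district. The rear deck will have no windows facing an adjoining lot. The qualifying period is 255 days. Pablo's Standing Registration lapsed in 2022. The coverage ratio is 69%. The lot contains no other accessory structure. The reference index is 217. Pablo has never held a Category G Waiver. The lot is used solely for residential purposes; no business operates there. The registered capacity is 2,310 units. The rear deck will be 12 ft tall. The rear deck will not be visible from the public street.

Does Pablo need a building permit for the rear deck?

No — exception (c) applies; Pablo does not need a building permit.

Exception (a) fails — there is no Category G Waiver in force.
Exception (b) is satisfied on its face — the lot has no other accessory structure; the setback is at least 3 m on every side; the qualifying period is 255 days, below the 315 days limit. However, paragraphs (g)–(h) must be considered: (g) operates against (b): the reference index is 217, meeting the 209 threshold. (h) is not engaged (no current Standing Registration is held), so (g) stands. (b) is therefore removed.
Exception (c)'s conditions are all satisfied: the structure's height is 12 ft, under the 16 ft limit; the structure will not be visible from the street; no windows face an adjoining lot. Under paragraphs (i)–(o): (i) operates (the lot is in a historic district), but is set aside by (j): (j) is engaged — a current General Notice is held. (k) would limit (j) — a current Tier E Clearance is held — but (l) sets (k) aside: (l) operates against (k): the coverage ratio is 69%, under the 72% limit. (m) would limit (l) — aggregate throughput is 3,840 units, less than the 3,890 units limit — but (n) sets (m) aside: (n) operates against (m): a current Schedule 5 Exemption Letter is held. (o), which would lift (n), is inapplicable — the registered capacity is 2,310 units, short of 2,470 units. So (c) applies.
Exception (d) fails — the compliance score is 35 points, short of 40 points.
Exception (e) does not apply: assessed value is $98,500, not under $81,500.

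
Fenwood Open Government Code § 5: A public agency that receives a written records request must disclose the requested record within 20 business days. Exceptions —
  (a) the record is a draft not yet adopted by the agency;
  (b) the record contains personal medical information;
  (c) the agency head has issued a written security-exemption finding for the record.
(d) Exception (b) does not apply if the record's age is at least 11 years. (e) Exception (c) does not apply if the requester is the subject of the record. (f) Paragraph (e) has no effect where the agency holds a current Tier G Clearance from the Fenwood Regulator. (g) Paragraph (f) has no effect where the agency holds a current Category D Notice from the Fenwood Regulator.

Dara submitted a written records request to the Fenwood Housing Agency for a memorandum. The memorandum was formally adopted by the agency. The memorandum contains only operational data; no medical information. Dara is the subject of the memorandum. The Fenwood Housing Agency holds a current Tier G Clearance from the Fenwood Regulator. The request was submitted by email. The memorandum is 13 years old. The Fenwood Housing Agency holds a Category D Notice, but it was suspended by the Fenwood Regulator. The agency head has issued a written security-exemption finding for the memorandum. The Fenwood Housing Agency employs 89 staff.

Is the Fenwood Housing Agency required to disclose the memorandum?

No — exception (c) applies; the Fenwood Housing Agency is not required to disclose the memorandum.

Exception (a) does not apply: the memorandum has been formally adopted.
Exception (b) does not apply: the memorandum contains only operational data.
Exception (c): a written security-exemption finding has been issued — every condition holds. Applying paragraphs (e)–(g): (e) is triggered (Dara is the subject of the memorandum), but is set aside by (f): (f) applies — a current Tier G Clearance is held. (g), which would lift (f), does not operate here — there is no Category D Notice in force. (c) remains available.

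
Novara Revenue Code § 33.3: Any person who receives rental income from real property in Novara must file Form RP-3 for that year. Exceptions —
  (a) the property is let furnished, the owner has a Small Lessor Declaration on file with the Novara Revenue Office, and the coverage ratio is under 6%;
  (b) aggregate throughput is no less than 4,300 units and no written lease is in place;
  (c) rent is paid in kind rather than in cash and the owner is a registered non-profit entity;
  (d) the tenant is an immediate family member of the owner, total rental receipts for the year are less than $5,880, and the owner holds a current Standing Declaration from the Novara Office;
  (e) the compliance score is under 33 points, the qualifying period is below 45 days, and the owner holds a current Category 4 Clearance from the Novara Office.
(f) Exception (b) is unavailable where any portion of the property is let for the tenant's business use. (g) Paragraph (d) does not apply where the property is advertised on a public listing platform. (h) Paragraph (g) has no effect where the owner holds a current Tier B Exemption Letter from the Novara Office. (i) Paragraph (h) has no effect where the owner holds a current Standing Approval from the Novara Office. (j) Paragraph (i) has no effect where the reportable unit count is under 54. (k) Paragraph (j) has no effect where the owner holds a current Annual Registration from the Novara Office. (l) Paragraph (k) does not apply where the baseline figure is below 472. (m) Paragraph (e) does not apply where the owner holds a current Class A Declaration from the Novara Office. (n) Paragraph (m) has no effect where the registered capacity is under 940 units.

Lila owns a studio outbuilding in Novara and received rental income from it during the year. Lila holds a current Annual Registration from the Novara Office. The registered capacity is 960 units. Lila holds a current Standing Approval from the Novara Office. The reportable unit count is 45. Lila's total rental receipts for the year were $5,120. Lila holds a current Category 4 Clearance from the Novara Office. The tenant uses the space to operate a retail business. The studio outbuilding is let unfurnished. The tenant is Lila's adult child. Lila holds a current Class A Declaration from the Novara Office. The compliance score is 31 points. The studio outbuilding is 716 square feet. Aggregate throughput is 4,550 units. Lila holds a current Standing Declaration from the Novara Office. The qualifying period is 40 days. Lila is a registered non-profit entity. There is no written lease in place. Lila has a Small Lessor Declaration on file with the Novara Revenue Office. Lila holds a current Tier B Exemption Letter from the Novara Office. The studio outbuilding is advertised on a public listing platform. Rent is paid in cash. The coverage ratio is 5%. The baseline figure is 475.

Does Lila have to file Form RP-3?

Yes — Lila must file Form RP-3.

Exception (a) fails — the property is let unfurnished.
Exception (b): aggregate throughput is 4,550 units, meeting the 4,300 units threshold; there is no written lease — every condition holds. But: (f) applies — the space is let for business use. (b) is therefore removed.
Exception (c) fails — rent is paid in cash.
Exception (d)'s conditions are all satisfied: the tenant is an immediate family member; total rental receipts for the year are $5,120, less than the $5,880 limit; a current Standing Declaration is held. However, paragraphs (g)–(l) must be considered: (g) operates against (d): the property is publicly advertised. (h) would limit (g) — a current Tier B Exemption Letter is held — but (i) sets (h) aside: (i) operates against (h): a current Standing Approval is held. (j) would limit (i) — the reportable unit count is 45, under the 54 limit — but (k) sets (j) aside: (k) is engaged — a current Annual Registration is held. (l), which would lift (k), does not operate here — the baseline figure is 475, not below 472. (d) is therefore removed.
All of (e)'s requirements are met (the compliance score is 31 points, under the 33 points limit; the qualifying period is 40 days, below the 45 days limit; a current Category 4 Clearance is held). But: (m) operates against (e): a current Class A Declaration is held. (n) is inapplicable (the registered capacity is 960 units, not under 940 units), so (m) stands. So (e) is unavailable.
No exception applies. The general rule governs.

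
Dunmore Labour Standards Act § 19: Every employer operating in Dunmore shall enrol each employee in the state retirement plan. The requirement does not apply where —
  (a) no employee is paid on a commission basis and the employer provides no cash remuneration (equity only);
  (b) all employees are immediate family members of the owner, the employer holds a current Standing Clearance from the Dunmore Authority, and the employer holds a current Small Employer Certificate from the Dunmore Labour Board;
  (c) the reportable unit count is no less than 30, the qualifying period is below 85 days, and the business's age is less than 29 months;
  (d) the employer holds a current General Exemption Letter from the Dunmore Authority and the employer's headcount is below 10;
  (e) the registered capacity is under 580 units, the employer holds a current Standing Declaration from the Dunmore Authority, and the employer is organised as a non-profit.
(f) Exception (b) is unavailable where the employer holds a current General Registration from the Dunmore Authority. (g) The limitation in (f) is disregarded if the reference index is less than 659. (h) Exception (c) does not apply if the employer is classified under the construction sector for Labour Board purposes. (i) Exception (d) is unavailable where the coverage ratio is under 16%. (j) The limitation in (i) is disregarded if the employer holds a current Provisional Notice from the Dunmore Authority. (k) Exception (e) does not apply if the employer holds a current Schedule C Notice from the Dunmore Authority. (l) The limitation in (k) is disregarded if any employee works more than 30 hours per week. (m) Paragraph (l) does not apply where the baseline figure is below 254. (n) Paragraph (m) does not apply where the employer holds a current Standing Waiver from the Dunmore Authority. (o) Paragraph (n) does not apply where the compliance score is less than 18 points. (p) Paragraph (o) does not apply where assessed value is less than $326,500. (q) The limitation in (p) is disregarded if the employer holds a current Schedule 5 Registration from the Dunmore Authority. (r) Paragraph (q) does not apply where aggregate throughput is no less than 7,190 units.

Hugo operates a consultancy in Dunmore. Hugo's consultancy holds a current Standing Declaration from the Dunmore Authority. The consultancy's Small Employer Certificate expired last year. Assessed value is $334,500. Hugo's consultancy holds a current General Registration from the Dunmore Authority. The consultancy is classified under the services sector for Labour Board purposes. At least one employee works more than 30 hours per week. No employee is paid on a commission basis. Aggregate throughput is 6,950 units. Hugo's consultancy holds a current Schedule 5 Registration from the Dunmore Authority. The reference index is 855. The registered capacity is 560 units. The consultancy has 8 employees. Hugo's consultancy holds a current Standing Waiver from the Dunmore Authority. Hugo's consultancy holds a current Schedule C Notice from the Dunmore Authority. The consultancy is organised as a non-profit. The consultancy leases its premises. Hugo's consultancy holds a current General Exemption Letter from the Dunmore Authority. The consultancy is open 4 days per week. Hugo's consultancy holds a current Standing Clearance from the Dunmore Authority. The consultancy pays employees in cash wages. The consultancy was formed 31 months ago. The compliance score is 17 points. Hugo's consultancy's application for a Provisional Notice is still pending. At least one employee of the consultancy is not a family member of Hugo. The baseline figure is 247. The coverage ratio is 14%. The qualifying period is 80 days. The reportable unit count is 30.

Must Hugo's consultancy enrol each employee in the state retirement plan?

Exception (a) requires that the employer provides no cash remuneration (equity only); but employees are paid cash wages, so (a) is unavailable.
Exception (b) fails — at least one employee is not a family member.
Exception (c) fails — the business's age is 31 months, not less than 29 months.
All of (d)'s requirements are met (a current General Exemption Letter is held; the employer's headcount is 8, below the 10 limit). But: (i) operates against (d): the coverage ratio is 14%, under the 16% limit. (j) is not triggered (there is no Provisional Notice in force), so (i) stands. Exception (d) does not apply.
Exception (e)'s conditions are all satisfied: the registered capacity is 560 units, under the 580 units limit; a current Standing Declaration is held; the employer is a non-profit. But: (k) operates against (e): a current Schedule C Notice is held. (l) would limit (k) — at least one employee exceeds 30 hours/week — but (m) sets (l) aside: (m) operates against (l): the baseline figure is 247, below the 254 limit. (n) applies (a current Standing Waiver is held), but yields to (o): (o) applies — the compliance score is 17 points, less than the 18 points limit. (p), which would lift (o), does not operate here — assessed value is $334,500, not less than $326,500. Exception (e) does not apply.
No exception is made out. Hugo's consultancy falls within the general rule.

Yes — Hugo's consultancy must enrol each employee in the state retirement plan.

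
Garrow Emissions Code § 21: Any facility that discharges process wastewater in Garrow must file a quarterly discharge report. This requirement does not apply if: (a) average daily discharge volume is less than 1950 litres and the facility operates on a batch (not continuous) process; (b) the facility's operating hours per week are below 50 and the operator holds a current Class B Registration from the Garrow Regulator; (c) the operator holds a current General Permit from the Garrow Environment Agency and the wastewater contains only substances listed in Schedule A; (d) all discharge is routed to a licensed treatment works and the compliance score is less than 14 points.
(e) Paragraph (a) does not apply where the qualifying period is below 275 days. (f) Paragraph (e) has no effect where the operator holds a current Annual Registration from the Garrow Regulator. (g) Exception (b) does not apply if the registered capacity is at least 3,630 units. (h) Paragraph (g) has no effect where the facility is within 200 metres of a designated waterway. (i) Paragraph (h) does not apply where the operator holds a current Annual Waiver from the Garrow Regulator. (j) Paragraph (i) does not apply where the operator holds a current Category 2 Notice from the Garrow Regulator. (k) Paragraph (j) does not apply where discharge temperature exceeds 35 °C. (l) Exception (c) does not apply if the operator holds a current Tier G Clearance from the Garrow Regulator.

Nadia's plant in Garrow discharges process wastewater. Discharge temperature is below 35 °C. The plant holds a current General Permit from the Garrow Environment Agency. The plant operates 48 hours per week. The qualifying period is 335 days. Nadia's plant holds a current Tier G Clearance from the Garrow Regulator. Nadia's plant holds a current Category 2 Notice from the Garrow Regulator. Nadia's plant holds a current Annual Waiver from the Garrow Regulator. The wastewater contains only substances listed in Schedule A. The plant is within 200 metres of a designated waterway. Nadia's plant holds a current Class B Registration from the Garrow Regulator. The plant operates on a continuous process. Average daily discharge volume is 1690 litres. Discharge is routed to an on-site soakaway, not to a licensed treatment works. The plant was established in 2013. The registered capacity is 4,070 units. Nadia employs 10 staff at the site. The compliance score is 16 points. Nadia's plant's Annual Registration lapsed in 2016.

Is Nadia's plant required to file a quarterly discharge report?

Exception (a) does not apply: the facility operates on a continuous process.
Exception (b) is satisfied on its face — the facility's operating hours per week are 48, below the 50 limit; a current Class B Registration is held. As to paragraphs (g)–(k): (g) applies (the registered capacity is 4,070 units, meeting the 3,630 units threshold), but is set aside by (h): (h) is engaged — the plant is within 200 m of a designated waterway. (i) applies (a current Annual Waiver is held), but is overridden by (j): (j) applies — a current Category 2 Notice is held. (k) is inapplicable (discharge temperature is below 35 °C), so (j) stands. So (b) applies.
All of (c)'s requirements are met (a current General Permit is held; the wastewater is Schedule-A-only). But applying paragraph (l): (l) is triggered — a current Tier G Clearance is held. So (c) is unavailable.
Exception (d) fails — discharge is not routed to a licensed treatment works.

No — exception (b) applies; Nadia's plant is not required to file a quarterly discharge report.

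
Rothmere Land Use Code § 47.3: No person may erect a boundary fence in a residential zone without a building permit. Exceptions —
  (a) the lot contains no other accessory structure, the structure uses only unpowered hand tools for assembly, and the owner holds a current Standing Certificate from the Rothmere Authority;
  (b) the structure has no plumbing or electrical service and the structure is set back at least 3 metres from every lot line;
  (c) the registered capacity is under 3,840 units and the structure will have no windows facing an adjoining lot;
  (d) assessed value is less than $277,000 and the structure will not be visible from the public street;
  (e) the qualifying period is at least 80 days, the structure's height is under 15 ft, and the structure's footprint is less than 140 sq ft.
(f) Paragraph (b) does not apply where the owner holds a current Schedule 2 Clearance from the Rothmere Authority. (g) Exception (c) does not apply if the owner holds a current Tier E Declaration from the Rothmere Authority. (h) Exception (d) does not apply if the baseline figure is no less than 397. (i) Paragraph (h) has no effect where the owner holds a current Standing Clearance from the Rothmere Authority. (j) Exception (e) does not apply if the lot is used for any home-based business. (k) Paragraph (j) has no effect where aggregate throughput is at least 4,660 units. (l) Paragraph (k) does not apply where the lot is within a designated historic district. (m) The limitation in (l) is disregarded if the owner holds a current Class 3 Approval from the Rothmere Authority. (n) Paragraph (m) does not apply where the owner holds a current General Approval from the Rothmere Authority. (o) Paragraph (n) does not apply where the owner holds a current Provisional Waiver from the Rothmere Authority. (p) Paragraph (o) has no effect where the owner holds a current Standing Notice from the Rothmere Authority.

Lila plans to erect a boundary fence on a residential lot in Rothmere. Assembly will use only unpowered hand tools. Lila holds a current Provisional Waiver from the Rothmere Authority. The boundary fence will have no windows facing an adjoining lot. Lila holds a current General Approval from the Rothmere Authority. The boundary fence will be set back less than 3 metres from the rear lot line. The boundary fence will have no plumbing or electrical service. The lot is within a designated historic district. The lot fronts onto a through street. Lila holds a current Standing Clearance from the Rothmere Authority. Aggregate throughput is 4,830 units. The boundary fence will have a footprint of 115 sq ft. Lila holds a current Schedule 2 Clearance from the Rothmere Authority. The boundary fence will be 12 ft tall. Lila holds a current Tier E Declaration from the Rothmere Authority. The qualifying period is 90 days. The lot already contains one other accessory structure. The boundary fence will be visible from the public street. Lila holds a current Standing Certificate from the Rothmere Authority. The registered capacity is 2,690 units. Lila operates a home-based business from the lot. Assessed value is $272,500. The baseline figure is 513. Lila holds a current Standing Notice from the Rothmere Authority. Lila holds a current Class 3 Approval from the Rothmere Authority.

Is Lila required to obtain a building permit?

Yes — Lila must obtain a building permit.

Exception (a) does not apply: the lot already has another accessory structure.
Exception (b) fails — the rear setback is under 3 m.
Exception (c): the registered capacity is 2,690 units, under the 3,840 units limit; no windows face an adjoining lot — every condition holds. However, paragraph (g) must be considered: (g) operates against (c): a current Tier E Declaration is held. So (c) is unavailable.
Exception (d) fails — the structure will be visible from the street.
Exception (e): the qualifying period is 90 days, meeting the 80 days threshold; the structure's height is 12 ft, under the 15 ft limit; the structure's footprint is 115 sq ft, less than the 140 sq ft limit — every condition holds. But: (j) operates against (e): a home-based business operates on the lot. (k) applies (aggregate throughput is 4,830 units, meeting the 4,660 units threshold), but yields to (l): (l) operates against (k): the lot is in a historic district. (m) is engaged (a current Class 3 Approval is held), but is overridden by (n): (n) operates against (m): a current General Approval is held. (o) operates (a current Provisional Waiver is held), but yields to (p): (p) operates against (o): a current Standing Notice is held. So (e) is unavailable.
No exception displaces § 47.3.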